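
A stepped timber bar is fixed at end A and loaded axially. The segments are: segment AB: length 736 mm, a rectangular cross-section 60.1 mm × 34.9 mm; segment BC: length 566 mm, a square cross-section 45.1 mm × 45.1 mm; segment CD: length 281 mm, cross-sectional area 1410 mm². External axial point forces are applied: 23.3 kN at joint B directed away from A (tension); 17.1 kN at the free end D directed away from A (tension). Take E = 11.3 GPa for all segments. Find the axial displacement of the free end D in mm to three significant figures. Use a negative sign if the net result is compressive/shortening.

Internal axial forces (sectioning from the free end, tension +): N_CD = 17.1 kN, N_BC = 17.1 kN, N_AB = 40.4 kN.
A_AB = 2097 mm².
A_BC = 2034 mm².
δ_AB = 40400·736/(2097·11300) = 1.255 mm
δ_BC = 17100·566/(2034·11300) = 0.4211 mm
δ_CD = 17100·281/(1410·11300) = 0.3016 mm
δ = Σδ_i = 1.977 mm.

1.98 mm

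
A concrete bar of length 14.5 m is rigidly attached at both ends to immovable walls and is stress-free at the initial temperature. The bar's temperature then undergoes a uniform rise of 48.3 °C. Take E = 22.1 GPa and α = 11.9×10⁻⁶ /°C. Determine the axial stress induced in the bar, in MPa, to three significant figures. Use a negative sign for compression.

Free thermal expansion αLΔT = 11.9e-6 · 14500 · 48.3 = 8.334 mm.
The walls impose strain ε = −(8.334)/14500 = -5.7477e-04; σ = Eε = 22100 · -5.7477e-04 = -12.7 MPa.

-12.7 MPa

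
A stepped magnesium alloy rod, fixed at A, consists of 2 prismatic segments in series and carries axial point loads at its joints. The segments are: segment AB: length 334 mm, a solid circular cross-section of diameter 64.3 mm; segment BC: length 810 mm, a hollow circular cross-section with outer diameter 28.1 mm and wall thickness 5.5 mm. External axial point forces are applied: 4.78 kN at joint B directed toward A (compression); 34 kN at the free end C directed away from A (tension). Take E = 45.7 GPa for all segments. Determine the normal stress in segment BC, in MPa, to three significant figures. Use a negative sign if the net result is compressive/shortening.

87.1 MPa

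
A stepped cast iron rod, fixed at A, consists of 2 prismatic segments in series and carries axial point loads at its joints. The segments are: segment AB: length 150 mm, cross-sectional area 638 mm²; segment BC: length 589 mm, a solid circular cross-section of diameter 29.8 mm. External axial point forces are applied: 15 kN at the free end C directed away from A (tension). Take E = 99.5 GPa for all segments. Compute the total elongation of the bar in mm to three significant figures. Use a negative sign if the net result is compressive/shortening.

Internal axial forces (sectioning from the free end, tension +): N_BC = 15 kN, N_AB = 15 kN.
A_BC = 697.5 mm².
δ_AB = 15000·150/(638·99500) = 0.03544 mm
δ_BC = 15000·589/(697.5·99500) = 0.1273 mm
δ = Σδ_i = 0.1628 mm.

0.163 mm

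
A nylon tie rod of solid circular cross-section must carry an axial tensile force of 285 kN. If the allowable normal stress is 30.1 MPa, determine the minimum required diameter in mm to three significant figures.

Required area A ≥ P/σ_allow = 285000/30.1 = 9468 mm².
For a solid circular section, d ≥ √(4A/π) = 109.8 mm.

110 mm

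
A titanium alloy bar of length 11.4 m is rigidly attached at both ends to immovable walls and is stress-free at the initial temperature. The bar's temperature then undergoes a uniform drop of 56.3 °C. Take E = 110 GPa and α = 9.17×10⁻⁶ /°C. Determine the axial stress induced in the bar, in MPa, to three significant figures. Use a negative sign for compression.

56.8 MPa

Free thermal expansion αLΔT = 9.17e-6 · 11400 · -56.3 = -5.885 mm.
The walls impose strain ε = −(-5.885)/11400 = 5.1627e-04; σ = Eε = 110000 · 5.1627e-04 = 56.79 MPa.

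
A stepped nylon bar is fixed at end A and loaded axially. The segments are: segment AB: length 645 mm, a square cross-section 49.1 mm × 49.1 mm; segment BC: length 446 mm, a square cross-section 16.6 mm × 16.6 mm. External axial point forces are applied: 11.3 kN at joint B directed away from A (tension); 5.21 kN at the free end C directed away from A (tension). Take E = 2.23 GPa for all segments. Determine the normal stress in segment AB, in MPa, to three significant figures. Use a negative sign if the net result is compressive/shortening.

6.85 MPa

Internal axial forces (sectioning from the free end, tension +): N_BC = 5.21 kN, N_AB = 16.51 kN.
A_AB = 2411 mm².
σ_AB = N_AB/A_AB = 16510/2411 = 6.848 MPa.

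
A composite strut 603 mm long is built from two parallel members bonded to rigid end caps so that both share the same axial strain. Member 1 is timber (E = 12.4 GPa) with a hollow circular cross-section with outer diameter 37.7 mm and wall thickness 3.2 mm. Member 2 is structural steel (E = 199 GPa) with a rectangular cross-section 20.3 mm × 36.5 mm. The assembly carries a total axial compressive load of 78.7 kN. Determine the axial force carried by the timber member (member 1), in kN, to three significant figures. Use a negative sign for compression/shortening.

-2.23 kN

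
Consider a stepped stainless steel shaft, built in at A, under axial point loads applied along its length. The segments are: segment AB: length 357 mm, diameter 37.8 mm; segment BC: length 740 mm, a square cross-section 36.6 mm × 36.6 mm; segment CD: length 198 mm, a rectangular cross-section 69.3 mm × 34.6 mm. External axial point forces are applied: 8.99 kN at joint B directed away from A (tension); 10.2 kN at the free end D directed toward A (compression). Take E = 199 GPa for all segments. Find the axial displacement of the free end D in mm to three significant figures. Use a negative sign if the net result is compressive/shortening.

-0.0345 mm

Internal axial forces (sectioning from the free end, tension +): N_CD = -10.2 kN, N_BC = -10.2 kN, N_AB = -1.21 kN.
A_AB = 1122 mm².
A_BC = 1340 mm².
A_CD = 2398 mm².
δ_AB = -1210·357/(1122·199000) = -0.001934 mm
δ_BC = -10200·740/(1340·199000) = -0.02832 mm
δ_CD = -10200·198/(2398·199000) = -0.004233 mm
δ = Σδ_i = -0.03448 mm.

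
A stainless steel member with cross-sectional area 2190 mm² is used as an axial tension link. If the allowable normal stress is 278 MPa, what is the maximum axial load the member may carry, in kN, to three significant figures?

609 kN

P_max = σ_allow · A = 278 · 2190 = 608800 N = 608.8 kN.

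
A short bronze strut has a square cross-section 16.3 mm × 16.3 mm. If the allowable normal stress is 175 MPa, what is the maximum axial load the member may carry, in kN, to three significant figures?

46.5 kN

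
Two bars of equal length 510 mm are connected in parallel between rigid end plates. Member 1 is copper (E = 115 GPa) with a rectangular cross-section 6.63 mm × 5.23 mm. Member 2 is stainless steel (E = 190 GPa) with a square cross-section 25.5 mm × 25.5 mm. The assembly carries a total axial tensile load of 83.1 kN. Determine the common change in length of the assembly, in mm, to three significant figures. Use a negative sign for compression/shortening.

A_1 = 34.67 mm².
A_2 = 650.2 mm².
Equal strain + equilibrium ⇒ each member carries load in proportion to AE: A₁E₁ = 3988000 N, A₂E₂ = 123500000 N, ΣAE = 127500000 N.
δ = PL/ΣAE = 83100·510/127500000 = 0.3323 mm.

0.332 mm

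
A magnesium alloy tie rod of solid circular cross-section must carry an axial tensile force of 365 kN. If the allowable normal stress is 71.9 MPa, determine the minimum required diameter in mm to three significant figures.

Required area A ≥ P/σ_allow = 365000/71.9 = 5076 mm².
For a solid circular section, d ≥ √(4A/π) = 80.4 mm.

80.4 mm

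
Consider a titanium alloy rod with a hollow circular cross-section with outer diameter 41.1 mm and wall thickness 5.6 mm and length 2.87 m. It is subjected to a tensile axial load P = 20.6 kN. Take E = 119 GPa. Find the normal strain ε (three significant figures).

2.77e-04

A = 624.5 mm².
σ = N/A = 32.98 MPa; ε = σ/E = 32.98/119000 = 2.772e-04.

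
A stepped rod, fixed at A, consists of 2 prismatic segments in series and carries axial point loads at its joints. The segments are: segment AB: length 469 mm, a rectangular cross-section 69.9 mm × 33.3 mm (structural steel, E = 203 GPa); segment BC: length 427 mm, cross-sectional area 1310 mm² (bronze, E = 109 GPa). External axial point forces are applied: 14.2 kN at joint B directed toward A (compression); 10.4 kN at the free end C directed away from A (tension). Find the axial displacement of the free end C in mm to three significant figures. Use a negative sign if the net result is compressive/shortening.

Internal axial forces (sectioning from the free end, tension +): N_BC = 10.4 kN, N_AB = -3.8 kN.
A_AB = 2328 mm².
δ_AB = -3800·469/(2328·203000) = -0.003772 mm
δ_BC = 10400·427/(1310·109000) = 0.0311 mm
δ = Σδ_i = 0.02733 mm.

0.0273 mm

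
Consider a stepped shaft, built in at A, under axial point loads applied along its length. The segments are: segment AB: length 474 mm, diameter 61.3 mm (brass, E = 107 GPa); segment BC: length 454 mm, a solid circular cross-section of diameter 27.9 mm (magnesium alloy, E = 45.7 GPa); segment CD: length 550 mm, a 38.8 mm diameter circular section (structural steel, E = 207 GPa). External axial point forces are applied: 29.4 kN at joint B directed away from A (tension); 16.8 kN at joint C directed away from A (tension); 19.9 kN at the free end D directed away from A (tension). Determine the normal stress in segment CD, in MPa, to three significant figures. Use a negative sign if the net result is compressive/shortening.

16.8 MPa

Internal axial forces (sectioning from the free end, tension +): N_CD = 19.9 kN, N_BC = 36.7 kN, N_AB = 66.1 kN.
A_CD = 1182 mm².
σ_CD = N_CD/A_CD = 19900/1182 = 16.83 MPa.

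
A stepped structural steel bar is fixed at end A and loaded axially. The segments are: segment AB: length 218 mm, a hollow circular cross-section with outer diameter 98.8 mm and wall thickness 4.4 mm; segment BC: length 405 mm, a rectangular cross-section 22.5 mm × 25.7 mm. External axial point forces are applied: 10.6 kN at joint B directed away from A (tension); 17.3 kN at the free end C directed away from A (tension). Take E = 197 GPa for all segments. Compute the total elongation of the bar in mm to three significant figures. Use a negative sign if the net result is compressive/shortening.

Internal axial forces (sectioning from the free end, tension +): N_BC = 17.3 kN, N_AB = 27.9 kN.
A_AB = 1305 mm².
A_BC = 578.2 mm².
δ_AB = 27900·218/(1305·197000) = 0.02366 mm
δ_BC = 17300·405/(578.2·197000) = 0.06151 mm
δ = Σδ_i = 0.08517 mm.

0.0852 mm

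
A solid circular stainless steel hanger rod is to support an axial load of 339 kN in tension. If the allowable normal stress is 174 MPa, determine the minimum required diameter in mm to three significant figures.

49.8 mm

Required area A ≥ P/σ_allow = 339000/174 = 1948 mm².
For a solid circular section, d ≥ √(4A/π) = 49.81 mm.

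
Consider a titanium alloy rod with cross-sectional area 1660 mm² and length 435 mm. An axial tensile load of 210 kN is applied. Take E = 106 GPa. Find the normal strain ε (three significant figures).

σ = N/A = 126.5 MPa; ε = σ/E = 126.5/106000 = 1.193e-03.

0.00119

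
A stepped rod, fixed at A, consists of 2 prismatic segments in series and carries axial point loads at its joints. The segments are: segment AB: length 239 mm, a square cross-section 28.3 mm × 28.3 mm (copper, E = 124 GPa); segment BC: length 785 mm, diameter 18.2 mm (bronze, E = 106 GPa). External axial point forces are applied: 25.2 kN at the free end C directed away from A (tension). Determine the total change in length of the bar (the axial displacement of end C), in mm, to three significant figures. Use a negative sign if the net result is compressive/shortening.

Internal axial forces (sectioning from the free end, tension +): N_BC = 25.2 kN, N_AB = 25.2 kN.
A_AB = 800.9 mm².
A_BC = 260.2 mm².
δ_AB = 25200·239/(800.9·124000) = 0.06065 mm
δ_BC = 25200·785/(260.2·106000) = 0.7174 mm
δ = Σδ_i = 0.778 mm.

0.778 mm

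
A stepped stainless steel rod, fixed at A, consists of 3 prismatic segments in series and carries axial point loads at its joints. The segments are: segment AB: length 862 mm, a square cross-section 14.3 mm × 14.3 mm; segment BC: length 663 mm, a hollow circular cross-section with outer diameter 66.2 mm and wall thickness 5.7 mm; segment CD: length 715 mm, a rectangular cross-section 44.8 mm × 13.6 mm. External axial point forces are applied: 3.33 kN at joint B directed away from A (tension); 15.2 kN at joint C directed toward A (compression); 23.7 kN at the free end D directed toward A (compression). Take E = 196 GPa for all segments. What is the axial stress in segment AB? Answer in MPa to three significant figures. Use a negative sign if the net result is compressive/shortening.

-174 MPa

Internal axial forces (sectioning from the free end, tension +): N_CD = -23.7 kN, N_BC = -38.9 kN, N_AB = -35.57 kN.
A_AB = 204.5 mm².
σ_AB = N_AB/A_AB = -35570/204.5 = -173.9 MPa.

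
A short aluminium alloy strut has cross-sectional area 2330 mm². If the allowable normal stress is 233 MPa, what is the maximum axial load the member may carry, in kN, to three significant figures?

543 kN

P_max = σ_allow · A = 233 · 2330 = 542900 N = 542.9 kN.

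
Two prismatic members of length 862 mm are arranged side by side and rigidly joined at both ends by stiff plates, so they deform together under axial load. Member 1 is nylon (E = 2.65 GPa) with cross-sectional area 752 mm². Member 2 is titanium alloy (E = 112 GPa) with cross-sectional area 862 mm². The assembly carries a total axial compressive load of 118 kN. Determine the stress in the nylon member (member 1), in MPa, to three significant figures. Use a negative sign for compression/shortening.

-3.17 MPa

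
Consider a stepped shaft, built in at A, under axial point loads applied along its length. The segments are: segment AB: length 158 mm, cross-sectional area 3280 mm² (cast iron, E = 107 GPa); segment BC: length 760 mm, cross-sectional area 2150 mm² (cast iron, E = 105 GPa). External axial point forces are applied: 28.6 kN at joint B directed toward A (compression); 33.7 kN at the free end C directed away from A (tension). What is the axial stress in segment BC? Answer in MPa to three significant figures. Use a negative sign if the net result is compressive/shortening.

Internal axial forces (sectioning from the free end, tension +): N_BC = 33.7 kN, N_AB = 5.1 kN.
σ_BC = N_BC/A_BC = 33700/2150 = 15.67 MPa.

15.7 MPa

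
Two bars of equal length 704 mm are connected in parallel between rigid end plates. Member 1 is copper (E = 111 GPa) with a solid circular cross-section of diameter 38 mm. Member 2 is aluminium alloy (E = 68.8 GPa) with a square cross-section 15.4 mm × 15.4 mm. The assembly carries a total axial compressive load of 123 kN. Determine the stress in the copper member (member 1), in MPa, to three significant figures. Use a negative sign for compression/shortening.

-96.0 MPa

A_1 = 1134 mm².
A_2 = 237.2 mm².
Equal strain + equilibrium ⇒ each member carries load in proportion to AE: A₁E₁ = 125900000 N, A₂E₂ = 16320000 N, ΣAE = 142200000 N.
σ₁ = P·E₁/ΣAE = -123000·111000/142200000 = -96.01 MPa.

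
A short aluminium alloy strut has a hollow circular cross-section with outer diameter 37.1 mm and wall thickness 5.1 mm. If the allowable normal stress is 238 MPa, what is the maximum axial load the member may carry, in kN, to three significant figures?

122 kN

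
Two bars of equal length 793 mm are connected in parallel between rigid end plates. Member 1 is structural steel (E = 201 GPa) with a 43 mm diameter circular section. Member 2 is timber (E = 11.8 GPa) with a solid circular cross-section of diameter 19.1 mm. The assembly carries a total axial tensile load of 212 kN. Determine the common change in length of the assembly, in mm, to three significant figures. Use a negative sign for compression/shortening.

A_1 = 1452 mm².
A_2 = 286.5 mm².
Equal strain + equilibrium ⇒ each member carries load in proportion to AE: A₁E₁ = 291900000 N, A₂E₂ = 3381000 N, ΣAE = 295300000 N.
δ = PL/ΣAE = 212000·793/295300000 = 0.5694 mm.

0.569 mm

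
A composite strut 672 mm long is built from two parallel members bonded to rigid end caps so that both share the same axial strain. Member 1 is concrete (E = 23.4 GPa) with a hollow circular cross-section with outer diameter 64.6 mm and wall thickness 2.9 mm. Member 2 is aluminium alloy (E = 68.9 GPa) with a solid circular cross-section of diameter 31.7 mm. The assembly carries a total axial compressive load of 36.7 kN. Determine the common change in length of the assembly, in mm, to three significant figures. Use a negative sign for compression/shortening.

-0.365 mm

A_1 = 562.1 mm².
A_2 = 789.2 mm².
Equal strain + equilibrium ⇒ each member carries load in proportion to AE: A₁E₁ = 13150000 N, A₂E₂ = 54380000 N, ΣAE = 67530000 N.
δ = PL/ΣAE = -36700·672/67530000 = -0.3652 mm.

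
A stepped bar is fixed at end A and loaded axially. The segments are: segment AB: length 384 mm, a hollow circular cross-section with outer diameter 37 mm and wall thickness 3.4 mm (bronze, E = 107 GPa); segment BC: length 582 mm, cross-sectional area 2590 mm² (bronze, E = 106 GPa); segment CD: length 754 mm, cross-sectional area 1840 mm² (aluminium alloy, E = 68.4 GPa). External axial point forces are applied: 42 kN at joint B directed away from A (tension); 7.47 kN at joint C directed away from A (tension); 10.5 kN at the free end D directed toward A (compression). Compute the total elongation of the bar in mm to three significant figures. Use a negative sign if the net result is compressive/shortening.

Internal axial forces (sectioning from the free end, tension +): N_CD = -10.5 kN, N_BC = -3.03 kN, N_AB = 38.97 kN.
A_AB = 358.9 mm².
δ_AB = 38970·384/(358.9·107000) = 0.3897 mm
δ_BC = -3030·582/(2590·106000) = -0.006423 mm
δ_CD = -10500·754/(1840·68400) = -0.06291 mm
δ = Σδ_i = 0.3204 mm.

0.320 mm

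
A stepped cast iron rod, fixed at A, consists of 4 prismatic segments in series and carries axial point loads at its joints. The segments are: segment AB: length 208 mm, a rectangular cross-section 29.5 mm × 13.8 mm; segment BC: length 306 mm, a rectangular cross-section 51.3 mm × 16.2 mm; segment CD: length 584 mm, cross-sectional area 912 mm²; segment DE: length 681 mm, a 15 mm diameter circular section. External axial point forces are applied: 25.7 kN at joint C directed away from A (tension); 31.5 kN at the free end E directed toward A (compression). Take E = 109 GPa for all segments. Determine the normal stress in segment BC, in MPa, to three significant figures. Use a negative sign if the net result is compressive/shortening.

Internal axial forces (sectioning from the free end, tension +): N_DE = -31.5 kN, N_CD = -31.5 kN, N_BC = -5.8 kN, N_AB = -5.8 kN.
A_BC = 831.1 mm².
σ_BC = N_BC/A_BC = -5800/831.1 = -6.979 MPa.

-6.98 MPa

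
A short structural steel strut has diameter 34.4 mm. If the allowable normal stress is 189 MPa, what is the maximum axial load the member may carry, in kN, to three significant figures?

A = 929.4 mm².
P_max = σ_allow · A = 189 · 929.4 = 175700 N = 175.7 kN.

176 kN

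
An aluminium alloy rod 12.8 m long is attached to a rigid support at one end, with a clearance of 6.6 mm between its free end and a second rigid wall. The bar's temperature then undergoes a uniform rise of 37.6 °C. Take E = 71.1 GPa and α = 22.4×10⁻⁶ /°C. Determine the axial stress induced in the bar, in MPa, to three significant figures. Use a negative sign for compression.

-23.2 MPa

Free thermal expansion αLΔT = 22.4e-6 · 12800 · 37.6 = 10.78 mm.
The walls engage after the gap closes; constrained expansion = 10.78 − 6.6 = 4.181 mm.
The walls impose strain ε = −(4.181)/12800 = -3.2661e-04; σ = Eε = 71100 · -3.2661e-04 = -23.22 MPa.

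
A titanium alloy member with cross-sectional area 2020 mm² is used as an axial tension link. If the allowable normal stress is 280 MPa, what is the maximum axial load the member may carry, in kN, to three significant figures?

566 kN

P_max = σ_allow · A = 280 · 2020 = 565600 N = 565.6 kN.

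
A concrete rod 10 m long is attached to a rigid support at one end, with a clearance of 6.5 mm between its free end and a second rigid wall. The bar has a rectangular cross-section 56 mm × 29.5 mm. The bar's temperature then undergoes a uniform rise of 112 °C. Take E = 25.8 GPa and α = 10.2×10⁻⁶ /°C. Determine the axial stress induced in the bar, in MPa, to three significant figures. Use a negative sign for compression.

-12.7 MPa

Free thermal expansion αLΔT = 10.2e-6 · 10000 · 112 = 11.42 mm.
The walls engage after the gap closes; constrained expansion = 11.42 − 6.5 = 4.924 mm.
The walls impose strain ε = −(4.924)/10000 = -4.9240e-04; σ = Eε = 25800 · -4.9240e-04 = -12.7 MPa.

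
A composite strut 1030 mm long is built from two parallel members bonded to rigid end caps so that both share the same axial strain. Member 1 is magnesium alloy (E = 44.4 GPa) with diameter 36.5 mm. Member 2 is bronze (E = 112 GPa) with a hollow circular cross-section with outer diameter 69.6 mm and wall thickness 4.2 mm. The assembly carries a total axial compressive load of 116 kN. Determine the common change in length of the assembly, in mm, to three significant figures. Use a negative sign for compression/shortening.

A_1 = 1046 mm².
A_2 = 862.9 mm².
Equal strain + equilibrium ⇒ each member carries load in proportion to AE: A₁E₁ = 46460000 N, A₂E₂ = 96650000 N, ΣAE = 143100000 N.
δ = PL/ΣAE = -116000·1030/143100000 = -0.8349 mm.

-0.835 mm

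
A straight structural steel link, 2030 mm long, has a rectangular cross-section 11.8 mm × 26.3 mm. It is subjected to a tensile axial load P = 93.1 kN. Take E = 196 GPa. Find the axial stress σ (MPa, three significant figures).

A = 310.3 mm².
σ = N/A = 93100/310.3 = 300 MPa.

300 MPa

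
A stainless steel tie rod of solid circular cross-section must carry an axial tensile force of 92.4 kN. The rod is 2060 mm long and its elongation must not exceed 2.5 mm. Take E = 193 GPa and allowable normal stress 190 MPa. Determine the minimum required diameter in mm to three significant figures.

24.9 mm

Required area A ≥ P/σ_allow = 92400/190 = 486.3 mm².
For a solid circular section, d ≥ √(4A/π) = 24.88 mm.
Elongation limit: A ≥ PL/(Eδ_allow) = 92400·2060/(193000·2.5) = 394.5 mm² ⇒ d ≥ 22.41 mm.
The stress limit governs.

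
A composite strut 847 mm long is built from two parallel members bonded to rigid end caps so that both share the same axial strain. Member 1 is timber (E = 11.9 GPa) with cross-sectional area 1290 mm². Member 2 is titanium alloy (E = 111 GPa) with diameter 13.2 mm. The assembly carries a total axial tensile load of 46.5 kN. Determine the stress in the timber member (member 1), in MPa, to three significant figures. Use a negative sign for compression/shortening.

18.1 MPa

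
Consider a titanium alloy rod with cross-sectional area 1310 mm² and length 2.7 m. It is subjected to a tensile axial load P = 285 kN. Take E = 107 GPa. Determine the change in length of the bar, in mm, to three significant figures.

5.49 mm

δ_mech = NL/(AE) = 285000·2700/(1310·107000) = 5.49 mm.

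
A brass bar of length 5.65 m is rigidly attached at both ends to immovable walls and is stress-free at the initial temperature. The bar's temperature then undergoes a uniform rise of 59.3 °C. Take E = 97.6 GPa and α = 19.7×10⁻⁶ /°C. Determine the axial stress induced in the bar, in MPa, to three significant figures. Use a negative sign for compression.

Free thermal expansion αLΔT = 19.7e-6 · 5650 · 59.3 = 6.6 mm.
The walls impose strain ε = −(6.6)/5650 = -1.1682e-03; σ = Eε = 97600 · -1.1682e-03 = -114 MPa.

-114 MPa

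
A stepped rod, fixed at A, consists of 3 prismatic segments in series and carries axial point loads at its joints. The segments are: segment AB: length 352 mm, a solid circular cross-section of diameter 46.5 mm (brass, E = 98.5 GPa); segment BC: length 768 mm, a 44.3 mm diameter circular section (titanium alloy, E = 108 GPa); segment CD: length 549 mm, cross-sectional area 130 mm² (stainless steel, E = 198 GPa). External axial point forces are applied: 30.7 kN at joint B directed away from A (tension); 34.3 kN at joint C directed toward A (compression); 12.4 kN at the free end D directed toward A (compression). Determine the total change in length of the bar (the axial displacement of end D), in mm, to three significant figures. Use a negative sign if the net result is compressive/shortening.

Internal axial forces (sectioning from the free end, tension +): N_CD = -12.4 kN, N_BC = -46.7 kN, N_AB = -16 kN.
A_AB = 1698 mm².
A_BC = 1541 mm².
δ_AB = -16000·352/(1698·98500) = -0.03367 mm
δ_BC = -46700·768/(1541·108000) = -0.2155 mm
δ_CD = -12400·549/(130·198000) = -0.2645 mm
δ = Σδ_i = -0.5136 mm.

-0.514 mm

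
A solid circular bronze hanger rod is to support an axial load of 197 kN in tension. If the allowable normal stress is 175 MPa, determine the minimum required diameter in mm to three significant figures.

37.9 mm

Required area A ≥ P/σ_allow = 197000/175 = 1126 mm².
For a solid circular section, d ≥ √(4A/π) = 37.86 mm.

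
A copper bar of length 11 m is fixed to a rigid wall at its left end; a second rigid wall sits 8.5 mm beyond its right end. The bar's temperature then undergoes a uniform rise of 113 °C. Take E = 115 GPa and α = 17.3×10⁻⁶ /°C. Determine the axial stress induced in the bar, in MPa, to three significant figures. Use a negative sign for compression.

Free thermal expansion αLΔT = 17.3e-6 · 11000 · 113 = 21.5 mm.
The walls engage after the gap closes; constrained expansion = 21.5 − 8.5 = 13 mm.
The walls impose strain ε = −(13)/11000 = -1.1822e-03; σ = Eε = 115000 · -1.1822e-03 = -135.9 MPa.

-136 MPa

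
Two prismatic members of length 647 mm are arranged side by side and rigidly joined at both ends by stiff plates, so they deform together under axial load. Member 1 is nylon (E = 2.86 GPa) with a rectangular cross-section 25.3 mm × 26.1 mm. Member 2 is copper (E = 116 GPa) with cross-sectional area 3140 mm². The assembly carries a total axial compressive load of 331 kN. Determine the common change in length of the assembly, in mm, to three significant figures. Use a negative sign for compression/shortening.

A_1 = 660.3 mm².
Equal strain + equilibrium ⇒ each member carries load in proportion to AE: A₁E₁ = 1889000 N, A₂E₂ = 364200000 N, ΣAE = 366100000 N.
δ = PL/ΣAE = -331000·647/366100000 = -0.5849 mm.

-0.585 mm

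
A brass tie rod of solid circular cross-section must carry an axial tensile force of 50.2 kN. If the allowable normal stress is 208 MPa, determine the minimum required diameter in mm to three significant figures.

Required area A ≥ P/σ_allow = 50200/208 = 241.3 mm².
For a solid circular section, d ≥ √(4A/π) = 17.53 mm.

17.5 mm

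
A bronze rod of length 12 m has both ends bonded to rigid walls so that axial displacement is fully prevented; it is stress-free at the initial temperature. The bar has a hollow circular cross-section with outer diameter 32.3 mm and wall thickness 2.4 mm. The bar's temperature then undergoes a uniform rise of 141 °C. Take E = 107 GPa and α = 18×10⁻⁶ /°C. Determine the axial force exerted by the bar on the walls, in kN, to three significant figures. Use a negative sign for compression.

-61.2 kN

Free thermal expansion αLΔT = 18e-6 · 12000 · 141 = 30.46 mm.
The walls impose strain ε = −(30.46)/12000 = -2.5380e-03; σ = Eε = 107000 · -2.5380e-03 = -271.6 MPa.
Wall reaction R = σ·A = -271.6·225.4 = -61220 N = -61.22 kN.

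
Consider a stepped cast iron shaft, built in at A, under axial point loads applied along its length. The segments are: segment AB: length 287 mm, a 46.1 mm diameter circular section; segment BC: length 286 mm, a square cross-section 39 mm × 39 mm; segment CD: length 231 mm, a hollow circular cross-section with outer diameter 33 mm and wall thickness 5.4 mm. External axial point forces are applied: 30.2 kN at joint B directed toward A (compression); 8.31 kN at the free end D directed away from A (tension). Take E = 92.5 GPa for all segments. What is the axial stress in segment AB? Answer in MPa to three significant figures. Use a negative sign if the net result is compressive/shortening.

Internal axial forces (sectioning from the free end, tension +): N_CD = 8.31 kN, N_BC = 8.31 kN, N_AB = -21.89 kN.
A_AB = 1669 mm².
σ_AB = N_AB/A_AB = -21890/1669 = -13.11 MPa.

-13.1 MPa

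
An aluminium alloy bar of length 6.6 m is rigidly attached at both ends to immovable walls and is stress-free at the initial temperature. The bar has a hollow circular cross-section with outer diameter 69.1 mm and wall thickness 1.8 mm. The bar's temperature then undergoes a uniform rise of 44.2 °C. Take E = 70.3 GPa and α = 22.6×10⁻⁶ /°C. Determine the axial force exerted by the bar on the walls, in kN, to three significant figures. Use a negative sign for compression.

-26.7 kN

Free thermal expansion αLΔT = 22.6e-6 · 6600 · 44.2 = 6.593 mm.
The walls impose strain ε = −(6.593)/6600 = -9.9892e-04; σ = Eε = 70300 · -9.9892e-04 = -70.22 MPa.
Wall reaction R = σ·A = -70.22·380.6 = -26730 N = -26.73 kN.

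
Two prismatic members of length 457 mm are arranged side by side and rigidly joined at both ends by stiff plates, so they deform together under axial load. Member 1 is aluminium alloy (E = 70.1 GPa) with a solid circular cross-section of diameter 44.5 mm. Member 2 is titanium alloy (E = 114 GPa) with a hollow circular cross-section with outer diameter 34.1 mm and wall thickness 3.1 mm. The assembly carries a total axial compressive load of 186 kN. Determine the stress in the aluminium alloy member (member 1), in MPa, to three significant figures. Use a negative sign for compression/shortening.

A_1 = 1555 mm².
A_2 = 301.9 mm².
Equal strain + equilibrium ⇒ each member carries load in proportion to AE: A₁E₁ = 109000000 N, A₂E₂ = 34420000 N, ΣAE = 143400000 N.
σ₁ = P·E₁/ΣAE = -186000·70100/143400000 = -90.9 MPa.

-90.9 MPa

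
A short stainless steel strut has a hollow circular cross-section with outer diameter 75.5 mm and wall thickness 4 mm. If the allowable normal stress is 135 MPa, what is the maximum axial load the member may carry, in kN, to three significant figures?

A = 898.5 mm².
P_max = σ_allow · A = 135 · 898.5 = 121300 N = 121.3 kN.

121 kN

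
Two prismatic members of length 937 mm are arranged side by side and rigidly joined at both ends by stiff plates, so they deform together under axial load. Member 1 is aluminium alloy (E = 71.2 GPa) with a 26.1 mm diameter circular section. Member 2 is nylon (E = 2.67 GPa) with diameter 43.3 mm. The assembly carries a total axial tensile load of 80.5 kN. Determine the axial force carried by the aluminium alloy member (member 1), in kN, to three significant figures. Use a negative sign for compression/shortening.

73.0 kN

A_1 = 535 mm².
A_2 = 1473 mm².
Equal strain + equilibrium ⇒ each member carries load in proportion to AE: A₁E₁ = 38090000 N, A₂E₂ = 3932000 N, ΣAE = 42030000 N.
F₁ = P·A₁E₁/ΣAE = 80500·38090000/42030000 = 72970 N.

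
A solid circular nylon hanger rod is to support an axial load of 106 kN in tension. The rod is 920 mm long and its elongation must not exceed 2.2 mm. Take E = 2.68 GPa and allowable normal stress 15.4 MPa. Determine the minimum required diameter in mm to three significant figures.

145 mm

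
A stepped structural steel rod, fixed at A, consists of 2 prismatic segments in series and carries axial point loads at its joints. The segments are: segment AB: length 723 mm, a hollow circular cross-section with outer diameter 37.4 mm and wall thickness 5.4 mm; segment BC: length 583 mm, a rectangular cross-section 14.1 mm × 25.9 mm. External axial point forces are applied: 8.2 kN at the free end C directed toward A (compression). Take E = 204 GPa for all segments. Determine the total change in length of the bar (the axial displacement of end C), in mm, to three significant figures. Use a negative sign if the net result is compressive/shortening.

-0.118 mm

Internal axial forces (sectioning from the free end, tension +): N_BC = -8.2 kN, N_AB = -8.2 kN.
A_AB = 542.9 mm².
A_BC = 365.2 mm².
δ_AB = -8200·723/(542.9·204000) = -0.05353 mm
δ_BC = -8200·583/(365.2·204000) = -0.06417 mm
δ = Σδ_i = -0.1177 mm.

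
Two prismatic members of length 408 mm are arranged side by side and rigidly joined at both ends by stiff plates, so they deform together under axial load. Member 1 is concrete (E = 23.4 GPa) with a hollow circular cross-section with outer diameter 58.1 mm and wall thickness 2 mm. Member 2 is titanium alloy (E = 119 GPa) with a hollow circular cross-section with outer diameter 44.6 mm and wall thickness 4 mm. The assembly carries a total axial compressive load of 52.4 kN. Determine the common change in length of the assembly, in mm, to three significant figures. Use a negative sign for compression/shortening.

A_1 = 352.5 mm².
A_2 = 510.2 mm².
Equal strain + equilibrium ⇒ each member carries load in proportion to AE: A₁E₁ = 8248000 N, A₂E₂ = 60710000 N, ΣAE = 68960000 N.
δ = PL/ΣAE = -52400·408/68960000 = -0.31 mm.

-0.310 mm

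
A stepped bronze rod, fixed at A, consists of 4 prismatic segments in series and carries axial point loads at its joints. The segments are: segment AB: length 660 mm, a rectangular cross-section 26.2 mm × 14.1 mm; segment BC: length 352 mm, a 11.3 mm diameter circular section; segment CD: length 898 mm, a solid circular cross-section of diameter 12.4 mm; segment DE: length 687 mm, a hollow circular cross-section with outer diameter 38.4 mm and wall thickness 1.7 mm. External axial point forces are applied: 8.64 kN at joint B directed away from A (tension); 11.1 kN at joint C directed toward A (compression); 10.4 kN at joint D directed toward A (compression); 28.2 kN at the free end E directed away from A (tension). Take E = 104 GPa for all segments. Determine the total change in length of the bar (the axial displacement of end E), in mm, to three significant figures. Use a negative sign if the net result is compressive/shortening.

2.71 mm

Internal axial forces (sectioning from the free end, tension +): N_DE = 28.2 kN, N_CD = 17.8 kN, N_BC = 6.7 kN, N_AB = 15.34 kN.
A_AB = 369.4 mm².
A_BC = 100.3 mm².
A_CD = 120.8 mm².
A_DE = 196 mm².
δ_AB = 15340·660/(369.4·104000) = 0.2635 mm
δ_BC = 6700·352/(100.3·104000) = 0.2261 mm
δ_CD = 17800·898/(120.8·104000) = 1.273 mm
δ_DE = 28200·687/(196·104000) = 0.9504 mm
δ = Σδ_i = 2.713 mm.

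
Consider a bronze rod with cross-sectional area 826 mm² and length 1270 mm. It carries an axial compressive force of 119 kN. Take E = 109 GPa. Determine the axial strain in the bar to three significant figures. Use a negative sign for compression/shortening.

-0.00132

σ = N/A = -144.1 MPa; ε = σ/E = -144.1/109000 = -1.322e-03.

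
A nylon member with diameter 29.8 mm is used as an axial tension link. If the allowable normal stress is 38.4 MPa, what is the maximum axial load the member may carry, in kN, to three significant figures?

26.8 kN

A = 697.5 mm².
P_max = σ_allow · A = 38.4 · 697.5 = 26780 N = 26.78 kN.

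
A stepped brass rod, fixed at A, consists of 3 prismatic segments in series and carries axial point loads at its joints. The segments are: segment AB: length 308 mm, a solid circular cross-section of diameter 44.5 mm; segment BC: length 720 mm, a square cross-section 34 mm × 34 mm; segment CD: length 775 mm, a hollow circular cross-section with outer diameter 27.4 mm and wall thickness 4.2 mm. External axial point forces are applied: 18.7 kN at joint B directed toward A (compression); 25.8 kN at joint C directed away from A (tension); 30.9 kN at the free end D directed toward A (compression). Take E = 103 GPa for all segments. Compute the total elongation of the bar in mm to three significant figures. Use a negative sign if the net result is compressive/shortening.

-0.836 mm

Internal axial forces (sectioning from the free end, tension +): N_CD = -30.9 kN, N_BC = -5.1 kN, N_AB = -23.8 kN.
A_AB = 1555 mm².
A_BC = 1156 mm².
A_CD = 306.1 mm².
δ_AB = -23800·308/(1555·103000) = -0.04576 mm
δ_BC = -5100·720/(1156·103000) = -0.03084 mm
δ_CD = -30900·775/(306.1·103000) = -0.7595 mm
δ = Σδ_i = -0.8361 mm.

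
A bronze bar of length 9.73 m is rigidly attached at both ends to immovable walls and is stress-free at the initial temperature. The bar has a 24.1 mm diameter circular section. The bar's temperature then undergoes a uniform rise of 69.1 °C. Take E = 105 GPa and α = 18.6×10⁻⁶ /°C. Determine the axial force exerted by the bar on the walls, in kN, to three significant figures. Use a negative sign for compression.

-61.6 kN

Free thermal expansion αLΔT = 18.6e-6 · 9730 · 69.1 = 12.51 mm.
The walls impose strain ε = −(12.51)/9730 = -1.2853e-03; σ = Eε = 105000 · -1.2853e-03 = -135 MPa.
Wall reaction R = σ·A = -135·456.2 = -61560 N = -61.56 kN.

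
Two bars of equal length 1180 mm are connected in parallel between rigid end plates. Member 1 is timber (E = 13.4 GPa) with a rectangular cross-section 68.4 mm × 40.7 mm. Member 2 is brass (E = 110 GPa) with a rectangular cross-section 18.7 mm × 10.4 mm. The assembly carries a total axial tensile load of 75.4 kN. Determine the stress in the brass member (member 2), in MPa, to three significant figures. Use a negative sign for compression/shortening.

A_1 = 2784 mm².
A_2 = 194.5 mm².
Equal strain + equilibrium ⇒ each member carries load in proportion to AE: A₁E₁ = 37300000 N, A₂E₂ = 21390000 N, ΣAE = 58700000 N.
σ₂ = P·E₂/ΣAE = 75400·110000/58700000 = 141.3 MPa.

141 MPa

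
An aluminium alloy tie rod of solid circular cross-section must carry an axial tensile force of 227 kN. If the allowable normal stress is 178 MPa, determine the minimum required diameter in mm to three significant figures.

Required area A ≥ P/σ_allow = 227000/178 = 1275 mm².
For a solid circular section, d ≥ √(4A/π) = 40.3 mm.

40.3 mm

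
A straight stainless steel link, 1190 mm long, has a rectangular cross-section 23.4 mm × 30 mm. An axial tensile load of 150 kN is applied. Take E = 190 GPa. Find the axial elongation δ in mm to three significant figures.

A = 702 mm².
δ_mech = NL/(AE) = 150000·1190/(702·190000) = 1.338 mm.

1.34 mm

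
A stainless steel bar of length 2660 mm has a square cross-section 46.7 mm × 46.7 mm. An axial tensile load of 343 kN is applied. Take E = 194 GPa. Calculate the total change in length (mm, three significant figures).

2.16 mm

A = 2181 mm².
δ_mech = NL/(AE) = 343000·2660/(2181·194000) = 2.156 mm.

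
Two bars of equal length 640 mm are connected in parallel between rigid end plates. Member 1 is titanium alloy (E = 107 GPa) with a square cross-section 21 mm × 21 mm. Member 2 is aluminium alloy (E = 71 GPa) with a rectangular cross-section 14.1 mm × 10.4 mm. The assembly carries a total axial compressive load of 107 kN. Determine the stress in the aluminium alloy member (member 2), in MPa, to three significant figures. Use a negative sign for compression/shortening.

A_1 = 441 mm².
A_2 = 146.6 mm².
Equal strain + equilibrium ⇒ each member carries load in proportion to AE: A₁E₁ = 47190000 N, A₂E₂ = 10410000 N, ΣAE = 57600000 N.
σ₂ = P·E₂/ΣAE = -107000·71000/57600000 = -131.9 MPa.

-132 MPa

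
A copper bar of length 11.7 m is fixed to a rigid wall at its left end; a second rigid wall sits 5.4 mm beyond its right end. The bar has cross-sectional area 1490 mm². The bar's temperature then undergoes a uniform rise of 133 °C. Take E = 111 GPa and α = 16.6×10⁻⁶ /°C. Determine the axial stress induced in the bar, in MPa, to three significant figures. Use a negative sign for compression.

Free thermal expansion αLΔT = 16.6e-6 · 11700 · 133 = 25.83 mm.
The walls engage after the gap closes; constrained expansion = 25.83 − 5.4 = 20.43 mm.
The walls impose strain ε = −(20.43)/11700 = -1.7463e-03; σ = Eε = 111000 · -1.7463e-03 = -193.8 MPa.

-194 MPa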